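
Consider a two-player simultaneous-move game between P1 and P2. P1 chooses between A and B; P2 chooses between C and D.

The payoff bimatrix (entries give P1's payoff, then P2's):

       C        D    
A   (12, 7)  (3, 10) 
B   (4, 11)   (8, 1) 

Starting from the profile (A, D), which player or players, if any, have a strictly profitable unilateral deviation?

P1 at (A, D) earns 3; deviating to B yields 8 — a strict improvement.
P2 earns 10; deviating to C yields 7 — not better.
Only P1 has a strictly profitable deviation.

P1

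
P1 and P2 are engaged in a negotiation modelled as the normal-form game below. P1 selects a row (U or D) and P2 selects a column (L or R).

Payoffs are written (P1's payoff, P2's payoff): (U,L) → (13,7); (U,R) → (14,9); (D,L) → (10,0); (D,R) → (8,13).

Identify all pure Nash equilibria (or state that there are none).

(U, L): P2 prefers R (9 > 7) — not an equilibrium.
(U, R): P1 gets 14 ≥ 8 from D, and P2 gets 9 ≥ 7 from L — Nash equilibrium.
(D, L): P1 prefers U (13 > 10); P2 prefers R (13 > 0) — not an equilibrium.
(D, R): P1 prefers U (14 > 8) — not an equilibrium.

(U, R)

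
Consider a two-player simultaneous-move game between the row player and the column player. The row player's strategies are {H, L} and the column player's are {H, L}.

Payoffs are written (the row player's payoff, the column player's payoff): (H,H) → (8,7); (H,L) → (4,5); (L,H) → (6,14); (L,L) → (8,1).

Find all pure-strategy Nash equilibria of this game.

(H, H): the row player gets 8 ≥ 6 from L, and the column player gets 7 ≥ 5 from L — Nash equilibrium.
(H, L): the row player prefers L (8 > 4); the column player prefers H (7 > 5) — not an equilibrium.
(L, H): the row player prefers H (8 > 6) — not an equilibrium.
(L, L): the column player prefers H (14 > 1) — not an equilibrium.

(H, H)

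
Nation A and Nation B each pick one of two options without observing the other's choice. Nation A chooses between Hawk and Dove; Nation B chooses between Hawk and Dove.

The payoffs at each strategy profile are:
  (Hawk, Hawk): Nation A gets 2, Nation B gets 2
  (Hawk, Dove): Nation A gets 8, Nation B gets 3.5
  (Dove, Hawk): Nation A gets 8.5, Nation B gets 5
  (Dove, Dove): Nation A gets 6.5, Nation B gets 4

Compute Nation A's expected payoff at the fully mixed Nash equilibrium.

First find y, the probability Nation B plays Hawk, from Nation A's indifference between Hawk and Dove: 2y + 8(1−y) = 8.5y + 6.5(1−y), giving y = 3/16.
Since Nation A is indifferent in equilibrium, Nation A's expected payoff equals the payoff from either row against (3/16, 13/16). Using Hawk: 2(3/16) + 8(13/16) = 55/8.

55/8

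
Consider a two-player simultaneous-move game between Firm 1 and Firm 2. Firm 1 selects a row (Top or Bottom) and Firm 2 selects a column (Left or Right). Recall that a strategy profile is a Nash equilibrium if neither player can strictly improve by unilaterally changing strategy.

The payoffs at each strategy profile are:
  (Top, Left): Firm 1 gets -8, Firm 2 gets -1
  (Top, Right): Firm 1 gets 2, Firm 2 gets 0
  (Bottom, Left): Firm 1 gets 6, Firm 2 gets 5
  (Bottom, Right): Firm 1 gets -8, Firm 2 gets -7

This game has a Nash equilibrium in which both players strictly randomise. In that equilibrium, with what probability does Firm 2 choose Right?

7/12

Let c be the probability that Firm 2 plays Left. In a completely mixed equilibrium, Firm 1 must be indifferent between Top and Bottom.
Firm 1's expected payoff from Top is −8c + 2(1−c); from Bottom it is 6c − 8(1−c).
Setting these equal: −10c + 2 = 14c − 8, so c = 5/12.
Therefore Firm 2 plays Right with probability 1 − 5/12 = 7/12.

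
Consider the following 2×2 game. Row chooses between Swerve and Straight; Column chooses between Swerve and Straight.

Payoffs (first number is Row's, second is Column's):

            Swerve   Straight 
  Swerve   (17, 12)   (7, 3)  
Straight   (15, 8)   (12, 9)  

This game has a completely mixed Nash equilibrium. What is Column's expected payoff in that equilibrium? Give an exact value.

42/5

First find p, the probability Row plays Swerve, from Column's indifference between Swerve and Straight: 12p + 8(1−p) = 3p + 9(1−p), giving p = 1/10.
Since Column is indifferent in equilibrium, Column's expected payoff equals the payoff from either column against (1/10, 9/10). Using Swerve: 12(1/10) + 8(9/10) = 42/5.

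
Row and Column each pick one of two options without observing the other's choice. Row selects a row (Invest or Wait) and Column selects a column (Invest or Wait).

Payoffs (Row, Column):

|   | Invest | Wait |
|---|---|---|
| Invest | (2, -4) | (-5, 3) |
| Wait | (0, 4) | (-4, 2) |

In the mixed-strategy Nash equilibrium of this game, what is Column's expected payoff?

20/9

First find p, the probability Row plays Invest, from Column's indifference between Invest and Wait: −4p + 4(1−p) = 3p + 2(1−p), giving p = 2/9.
Since Column is indifferent in equilibrium, Column's expected payoff equals the payoff from either column against (2/9, 7/9). Using Invest: −4(2/9) + 4(7/9) = 20/9.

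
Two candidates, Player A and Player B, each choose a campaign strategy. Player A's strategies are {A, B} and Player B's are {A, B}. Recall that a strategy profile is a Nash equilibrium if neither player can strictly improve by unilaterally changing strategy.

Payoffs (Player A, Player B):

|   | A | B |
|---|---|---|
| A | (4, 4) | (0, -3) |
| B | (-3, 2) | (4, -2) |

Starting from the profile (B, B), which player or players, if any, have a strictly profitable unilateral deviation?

Player B

Player A at (B, B) earns 4; deviating to A yields 0 — not better.
Player B earns -2; deviating to A yields 2 — a strict improvement.
Only Player B has a strictly profitable deviation.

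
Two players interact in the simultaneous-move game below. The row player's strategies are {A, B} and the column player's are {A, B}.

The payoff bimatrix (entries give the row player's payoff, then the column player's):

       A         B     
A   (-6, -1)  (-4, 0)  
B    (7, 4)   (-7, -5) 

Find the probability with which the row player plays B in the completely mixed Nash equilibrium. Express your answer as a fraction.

1/10

Let p be the probability that the row player plays A. In a completely mixed equilibrium, the column player must be indifferent between A and B.
The column player's expected payoff from A is −p + 4(1−p); from B it is −5(1−p).
Setting these equal: −5p + 4 = 5p − 5, so p = 9/10.
Therefore the row player plays B with probability 1 − 9/10 = 1/10.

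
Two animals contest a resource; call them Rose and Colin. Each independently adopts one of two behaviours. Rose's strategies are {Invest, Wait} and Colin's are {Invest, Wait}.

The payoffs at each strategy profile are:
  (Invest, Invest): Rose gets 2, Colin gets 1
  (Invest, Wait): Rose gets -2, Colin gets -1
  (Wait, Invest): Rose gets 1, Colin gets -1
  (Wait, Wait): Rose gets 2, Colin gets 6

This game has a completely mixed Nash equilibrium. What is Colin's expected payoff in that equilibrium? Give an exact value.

5/9

First find x, the probability Rose plays Invest, from Colin's indifference between Invest and Wait: x − (1−x) = −x + 6(1−x), giving x = 7/9.
Since Colin is indifferent in equilibrium, Colin's expected payoff equals the payoff from either column against (7/9, 2/9). Using Invest: (7/9) − (2/9) = 5/9.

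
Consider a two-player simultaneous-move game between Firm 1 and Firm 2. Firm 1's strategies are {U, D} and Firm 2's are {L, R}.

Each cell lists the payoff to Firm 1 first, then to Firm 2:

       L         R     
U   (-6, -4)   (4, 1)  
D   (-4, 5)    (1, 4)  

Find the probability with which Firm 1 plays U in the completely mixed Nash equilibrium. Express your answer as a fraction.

1/6

Let x be the probability that Firm 1 plays U. In a completely mixed equilibrium, Firm 2 must be indifferent between L and R.
Firm 2's expected payoff from L is −4x + 5(1−x); from R it is x + 4(1−x).
Setting these equal: −9x + 5 = −3x + 4, so x = 1/6.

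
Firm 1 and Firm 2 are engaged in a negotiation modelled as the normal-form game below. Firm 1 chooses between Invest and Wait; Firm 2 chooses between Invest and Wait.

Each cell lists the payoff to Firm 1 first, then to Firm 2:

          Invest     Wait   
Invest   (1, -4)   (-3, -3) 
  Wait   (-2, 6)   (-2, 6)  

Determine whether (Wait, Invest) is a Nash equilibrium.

No

At (Wait, Invest), Firm 1 earns -2; switching to Invest would give 1, so Firm 1 would deviate.
Firm 2 earns 6; switching to Wait would give 6, so Firm 2 has no profitable deviation.
Since at least one player can profitably deviate, this is not a Nash equilibrium.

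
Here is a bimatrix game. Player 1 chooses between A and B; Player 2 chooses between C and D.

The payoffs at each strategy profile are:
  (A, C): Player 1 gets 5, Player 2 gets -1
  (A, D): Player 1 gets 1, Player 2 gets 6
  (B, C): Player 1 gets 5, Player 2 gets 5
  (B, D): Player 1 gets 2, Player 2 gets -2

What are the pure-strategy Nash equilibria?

(B, C)

(A, C): Player 2 prefers D (6 > -1) — not an equilibrium.
(A, D): Player 1 prefers B (2 > 1) — not an equilibrium.
(B, C): Player 1 gets 5 ≥ 5 from A, and Player 2 gets 5 ≥ -2 from D — Nash equilibrium.
(B, D): Player 2 prefers C (5 > -2) — not an equilibrium.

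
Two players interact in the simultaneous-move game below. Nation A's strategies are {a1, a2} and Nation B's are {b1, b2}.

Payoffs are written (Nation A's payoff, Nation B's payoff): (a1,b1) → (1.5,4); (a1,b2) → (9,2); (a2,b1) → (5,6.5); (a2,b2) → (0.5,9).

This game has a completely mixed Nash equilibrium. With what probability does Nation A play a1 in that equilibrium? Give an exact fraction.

Let x be the probability that Nation A plays a1. In a completely mixed equilibrium, Nation B must be indifferent between b1 and b2.
Nation B's expected payoff from b1 is 4x + 6.5(1−x); from b2 it is 2x + 9(1−x).
Setting these equal: −2.5x + 6.5 = −7x + 9, so x = 5/9.

5/9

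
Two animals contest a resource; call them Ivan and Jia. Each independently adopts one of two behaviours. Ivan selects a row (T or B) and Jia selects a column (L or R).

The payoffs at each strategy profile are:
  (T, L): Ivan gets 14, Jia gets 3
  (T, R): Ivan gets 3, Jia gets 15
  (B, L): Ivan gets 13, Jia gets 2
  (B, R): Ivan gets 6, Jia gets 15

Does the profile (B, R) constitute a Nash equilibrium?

Yes

At (B, R), Ivan earns 6; switching to T would give 3, so Ivan has no profitable deviation.
Jia earns 15; switching to L would give 2, so Jia has no profitable deviation.
Neither player can gain by a unilateral deviation, so this profile is a Nash equilibrium.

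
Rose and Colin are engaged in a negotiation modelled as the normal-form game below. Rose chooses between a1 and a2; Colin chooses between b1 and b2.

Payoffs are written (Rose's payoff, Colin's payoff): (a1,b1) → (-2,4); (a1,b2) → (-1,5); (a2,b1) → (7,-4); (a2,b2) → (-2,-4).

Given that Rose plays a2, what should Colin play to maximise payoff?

either — both b1 and b2 are best responses

Against a2, Colin earns -4 from b1 and -4 from b2.
So either strategy is a best response.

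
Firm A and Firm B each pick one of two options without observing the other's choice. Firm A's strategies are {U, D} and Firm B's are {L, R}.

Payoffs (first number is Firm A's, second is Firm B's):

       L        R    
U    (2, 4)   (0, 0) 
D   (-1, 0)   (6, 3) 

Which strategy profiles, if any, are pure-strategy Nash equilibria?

(U, L): Firm A gets 2 ≥ -1 from D, and Firm B gets 4 ≥ 0 from R — Nash equilibrium.
(U, R): Firm A prefers D (6 > 0); Firm B prefers L (4 > 0) — not an equilibrium.
(D, L): Firm A prefers U (2 > -1); Firm B prefers R (3 > 0) — not an equilibrium.
(D, R): Firm A gets 6 ≥ 0 from U, and Firm B gets 3 ≥ 0 from L — Nash equilibrium.

(U, L) and (D, R)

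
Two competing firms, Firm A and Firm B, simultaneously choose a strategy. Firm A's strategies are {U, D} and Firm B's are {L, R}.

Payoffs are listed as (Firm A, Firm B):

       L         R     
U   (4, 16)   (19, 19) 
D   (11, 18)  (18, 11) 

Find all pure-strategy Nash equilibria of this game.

(U, L): Firm A prefers D (11 > 4); Firm B prefers R (19 > 16) — not an equilibrium.
(U, R): Firm A gets 19 ≥ 18 from D, and Firm B gets 19 ≥ 16 from L — Nash equilibrium.
(D, L): Firm A gets 11 ≥ 4 from U, and Firm B gets 18 ≥ 11 from R — Nash equilibrium.
(D, R): Firm A prefers U (19 > 18); Firm B prefers L (18 > 11) — not an equilibrium.

(U, R) and (D, L)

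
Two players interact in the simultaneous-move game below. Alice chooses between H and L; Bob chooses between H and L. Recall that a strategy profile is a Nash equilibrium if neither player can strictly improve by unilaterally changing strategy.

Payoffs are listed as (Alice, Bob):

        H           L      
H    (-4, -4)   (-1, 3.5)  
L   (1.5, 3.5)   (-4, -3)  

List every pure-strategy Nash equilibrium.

(H, L) and (L, H)

(H, H): Alice prefers L (1.5 > -4); Bob prefers L (3.5 > -4) — not an equilibrium.
(H, L): Alice gets -1 ≥ -4 from L, and Bob gets 3.5 ≥ -4 from H — Nash equilibrium.
(L, H): Alice gets 1.5 ≥ -4 from H, and Bob gets 3.5 ≥ -3 from L — Nash equilibrium.
(L, L): Alice prefers H (-1 > -4); Bob prefers H (3.5 > -3) — not an equilibrium.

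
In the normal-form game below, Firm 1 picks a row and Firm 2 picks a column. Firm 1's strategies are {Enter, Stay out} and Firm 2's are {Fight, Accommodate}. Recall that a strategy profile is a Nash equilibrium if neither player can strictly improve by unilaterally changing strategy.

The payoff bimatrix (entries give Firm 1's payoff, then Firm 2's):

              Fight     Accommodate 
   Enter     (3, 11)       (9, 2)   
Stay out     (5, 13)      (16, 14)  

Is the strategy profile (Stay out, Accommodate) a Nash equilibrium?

Yes

At (Stay out, Accommodate), Firm 1 earns 16; switching to Enter would give 9, so Firm 1 has no profitable deviation.
Firm 2 earns 14; switching to Fight would give 13, so Firm 2 has no profitable deviation.
Neither player can gain by a unilateral deviation, so this profile is a Nash equilibrium.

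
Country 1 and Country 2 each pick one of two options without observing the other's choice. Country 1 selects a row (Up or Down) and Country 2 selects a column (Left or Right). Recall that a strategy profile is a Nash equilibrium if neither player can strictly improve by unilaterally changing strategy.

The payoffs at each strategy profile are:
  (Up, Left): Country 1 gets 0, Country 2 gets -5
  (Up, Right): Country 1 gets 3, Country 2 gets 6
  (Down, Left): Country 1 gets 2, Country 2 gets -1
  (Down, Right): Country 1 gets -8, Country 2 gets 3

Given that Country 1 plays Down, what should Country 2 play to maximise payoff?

Right

Against Down, Country 2 earns -1 from Left and 3 from Right.
So Right is the best response.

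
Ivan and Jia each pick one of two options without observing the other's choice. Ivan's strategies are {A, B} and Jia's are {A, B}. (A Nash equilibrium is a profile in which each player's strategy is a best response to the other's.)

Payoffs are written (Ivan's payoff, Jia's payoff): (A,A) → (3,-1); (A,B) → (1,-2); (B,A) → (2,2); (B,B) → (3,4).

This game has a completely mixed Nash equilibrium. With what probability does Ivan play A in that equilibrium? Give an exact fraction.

2/3

Let p be the probability that Ivan plays A. In a completely mixed equilibrium, Jia must be indifferent between A and B.
Jia's expected payoff from A is −p + 2(1−p); from B it is −2p + 4(1−p).
Setting these equal: −3p + 2 = −6p + 4, so p = 2/3.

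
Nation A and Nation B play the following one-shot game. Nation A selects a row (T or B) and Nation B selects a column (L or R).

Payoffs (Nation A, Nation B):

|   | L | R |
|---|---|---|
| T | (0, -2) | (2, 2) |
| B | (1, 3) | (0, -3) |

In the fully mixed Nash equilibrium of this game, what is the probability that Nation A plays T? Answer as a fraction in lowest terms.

3/5

Let r be the probability that Nation A plays T. In a completely mixed equilibrium, Nation B must be indifferent between L and R.
Nation B's expected payoff from L is −2r + 3(1−r); from R it is 2r − 3(1−r).
Setting these equal: −5r + 3 = 5r − 3, so r = 3/5.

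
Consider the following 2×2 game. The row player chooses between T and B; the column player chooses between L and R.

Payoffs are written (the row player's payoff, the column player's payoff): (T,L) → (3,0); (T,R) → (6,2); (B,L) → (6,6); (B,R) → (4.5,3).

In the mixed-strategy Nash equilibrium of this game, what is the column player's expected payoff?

First find p, the probability the row player plays T, from the column player's indifference between L and R: 6(1−p) = 2p + 3(1−p), giving p = 3/5.
Since the column player is indifferent in equilibrium, the column player's expected payoff equals the payoff from either column against (3/5, 2/5). Using L: 6(2/5) = 12/5.

12/5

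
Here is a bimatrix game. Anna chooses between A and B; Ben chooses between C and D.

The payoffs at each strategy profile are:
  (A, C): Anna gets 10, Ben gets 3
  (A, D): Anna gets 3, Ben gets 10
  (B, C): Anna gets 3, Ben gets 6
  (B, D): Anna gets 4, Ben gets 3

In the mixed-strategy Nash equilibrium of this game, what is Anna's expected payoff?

First find q, the probability Ben plays C, from Anna's indifference between A and B: 10q + 3(1−q) = 3q + 4(1−q), giving q = 1/8.
Since Anna is indifferent in equilibrium, Anna's expected payoff equals the payoff from either row against (1/8, 7/8). Using A: 10(1/8) + 3(7/8) = 31/8.

31/8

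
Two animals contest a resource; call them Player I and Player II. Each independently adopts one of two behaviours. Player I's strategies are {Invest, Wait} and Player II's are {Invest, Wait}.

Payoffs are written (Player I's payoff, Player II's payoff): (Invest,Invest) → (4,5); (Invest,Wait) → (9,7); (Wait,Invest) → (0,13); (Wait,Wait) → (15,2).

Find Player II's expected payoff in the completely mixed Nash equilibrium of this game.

81/13

First find p, the probability Player I plays Invest, from Player II's indifference between Invest and Wait: 5p + 13(1−p) = 7p + 2(1−p), giving p = 11/13.
Since Player II is indifferent in equilibrium, Player II's expected payoff equals the payoff from either column against (11/13, 2/13). Using Invest: 5(11/13) + 13(2/13) = 81/13.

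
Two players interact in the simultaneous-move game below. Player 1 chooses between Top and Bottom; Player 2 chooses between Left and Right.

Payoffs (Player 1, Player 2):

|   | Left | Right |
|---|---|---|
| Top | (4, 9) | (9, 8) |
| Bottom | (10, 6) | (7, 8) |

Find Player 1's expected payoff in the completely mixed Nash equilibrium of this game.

31/4

First find q, the probability Player 2 plays Left, from Player 1's indifference between Top and Bottom: 4q + 9(1−q) = 10q + 7(1−q), giving q = 1/4.
Since Player 1 is indifferent in equilibrium, Player 1's expected payoff equals the payoff from either row against (1/4, 3/4). Using Top: 4(1/4) + 9(3/4) = 31/4.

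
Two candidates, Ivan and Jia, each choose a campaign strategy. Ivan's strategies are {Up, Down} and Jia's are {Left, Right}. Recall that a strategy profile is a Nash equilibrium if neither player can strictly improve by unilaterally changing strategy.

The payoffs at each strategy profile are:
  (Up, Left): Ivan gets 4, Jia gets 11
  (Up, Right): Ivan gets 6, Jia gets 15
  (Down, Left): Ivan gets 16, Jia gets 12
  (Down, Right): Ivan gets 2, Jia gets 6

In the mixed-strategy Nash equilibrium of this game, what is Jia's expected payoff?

First find p, the probability Ivan plays Up, from Jia's indifference between Left and Right: 11p + 12(1−p) = 15p + 6(1−p), giving p = 3/5.
Since Jia is indifferent in equilibrium, Jia's expected payoff equals the payoff from either column against (3/5, 2/5). Using Left: 11(3/5) + 12(2/5) = 57/5.

57/5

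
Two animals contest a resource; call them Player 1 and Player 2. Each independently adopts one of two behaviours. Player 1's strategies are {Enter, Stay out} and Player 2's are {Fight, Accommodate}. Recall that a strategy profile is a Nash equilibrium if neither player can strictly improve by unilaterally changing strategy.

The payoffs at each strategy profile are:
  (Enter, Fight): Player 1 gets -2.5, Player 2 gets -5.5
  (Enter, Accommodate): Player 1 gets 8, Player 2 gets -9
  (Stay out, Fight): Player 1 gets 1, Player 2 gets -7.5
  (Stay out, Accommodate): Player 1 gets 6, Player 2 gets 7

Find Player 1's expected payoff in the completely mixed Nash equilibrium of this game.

First find q, the probability Player 2 plays Fight, from Player 1's indifference between Enter and Stay out: −2.5q + 8(1−q) = q + 6(1−q), giving q = 4/11.
Since Player 1 is indifferent in equilibrium, Player 1's expected payoff equals the payoff from either row against (4/11, 7/11). Using Enter: −2.5(4/11) + 8(7/11) = 46/11.

46/11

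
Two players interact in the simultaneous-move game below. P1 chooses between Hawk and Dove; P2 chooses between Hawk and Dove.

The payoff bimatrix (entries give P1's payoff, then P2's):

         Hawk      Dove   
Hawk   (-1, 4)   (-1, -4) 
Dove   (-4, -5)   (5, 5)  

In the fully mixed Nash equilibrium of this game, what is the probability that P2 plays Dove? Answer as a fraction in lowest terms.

1/3

Let y be the probability that P2 plays Hawk. In a completely mixed equilibrium, P1 must be indifferent between Hawk and Dove.
P1's expected payoff from Hawk is −y − (1−y); from Dove it is −4y + 5(1−y).
Setting these equal: -1 = −9y + 5, so y = 2/3.
Therefore P2 plays Dove with probability 1 − 2/3 = 1/3.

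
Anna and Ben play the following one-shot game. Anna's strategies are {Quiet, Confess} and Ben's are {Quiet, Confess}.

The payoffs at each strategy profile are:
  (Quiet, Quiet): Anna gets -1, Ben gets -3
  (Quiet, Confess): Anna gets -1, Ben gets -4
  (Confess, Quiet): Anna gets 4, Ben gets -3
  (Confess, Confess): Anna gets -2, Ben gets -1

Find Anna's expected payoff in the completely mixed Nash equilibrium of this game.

-1

First find q, the probability Ben plays Quiet, from Anna's indifference between Quiet and Confess: −q − (1−q) = 4q − 2(1−q), giving q = 1/6.
Since Anna is indifferent in equilibrium, Anna's expected payoff equals the payoff from either row against (1/6, 5/6). Using Quiet: −(1/6) − (5/6) = -1.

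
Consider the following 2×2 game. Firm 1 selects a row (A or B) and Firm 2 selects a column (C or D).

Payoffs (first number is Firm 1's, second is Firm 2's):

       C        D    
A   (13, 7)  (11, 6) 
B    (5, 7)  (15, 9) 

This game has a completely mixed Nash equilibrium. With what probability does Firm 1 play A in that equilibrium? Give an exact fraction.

2/3

Let p be the probability that Firm 1 plays A. In a completely mixed equilibrium, Firm 2 must be indifferent between C and D.
Firm 2's expected payoff from C is 7p + 7(1−p); from D it is 6p + 9(1−p).
Setting these equal: 7 = −3p + 9, so p = 2/3.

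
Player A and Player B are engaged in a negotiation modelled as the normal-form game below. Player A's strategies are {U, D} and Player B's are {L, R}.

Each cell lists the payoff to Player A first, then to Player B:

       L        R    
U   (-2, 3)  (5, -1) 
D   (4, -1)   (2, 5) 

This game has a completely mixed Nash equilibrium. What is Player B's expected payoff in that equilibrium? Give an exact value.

First find x, the probability Player A plays U, from Player B's indifference between L and R: 3x − (1−x) = −x + 5(1−x), giving x = 3/5.
Since Player B is indifferent in equilibrium, Player B's expected payoff equals the payoff from either column against (3/5, 2/5). Using L: 3(3/5) − (2/5) = 7/5.

7/5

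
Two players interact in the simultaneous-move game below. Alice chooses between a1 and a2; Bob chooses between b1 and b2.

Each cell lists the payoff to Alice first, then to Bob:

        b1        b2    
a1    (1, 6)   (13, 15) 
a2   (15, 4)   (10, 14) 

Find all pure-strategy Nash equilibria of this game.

(a1, b2)

(a1, b1): Alice prefers a2 (15 > 1); Bob prefers b2 (15 > 6) — not an equilibrium.
(a1, b2): Alice gets 13 ≥ 10 from a2, and Bob gets 15 ≥ 6 from b1 — Nash equilibrium.
(a2, b1): Bob prefers b2 (14 > 4) — not an equilibrium.
(a2, b2): Alice prefers a1 (13 > 10) — not an equilibrium.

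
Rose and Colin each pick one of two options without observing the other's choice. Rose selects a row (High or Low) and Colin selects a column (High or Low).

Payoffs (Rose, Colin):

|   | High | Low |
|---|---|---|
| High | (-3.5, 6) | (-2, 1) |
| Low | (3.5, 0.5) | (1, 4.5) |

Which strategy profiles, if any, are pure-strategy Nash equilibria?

(High, High): Rose prefers Low (3.5 > -3.5) — not an equilibrium.
(High, Low): Rose prefers Low (1 > -2); Colin prefers High (6 > 1) — not an equilibrium.
(Low, High): Colin prefers Low (4.5 > 0.5) — not an equilibrium.
(Low, Low): Rose gets 1 ≥ -2 from High, and Colin gets 4.5 ≥ 0.5 from High — Nash equilibrium.

(Low, Low)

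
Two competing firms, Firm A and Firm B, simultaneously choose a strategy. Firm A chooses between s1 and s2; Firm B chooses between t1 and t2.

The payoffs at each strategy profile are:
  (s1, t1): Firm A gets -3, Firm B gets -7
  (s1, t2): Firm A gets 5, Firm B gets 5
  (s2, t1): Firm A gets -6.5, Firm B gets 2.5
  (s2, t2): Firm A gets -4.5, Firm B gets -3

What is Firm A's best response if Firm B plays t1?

s1

Against t1, Firm A earns -3 from s1 and -6.5 from s2.
So s1 is the best response.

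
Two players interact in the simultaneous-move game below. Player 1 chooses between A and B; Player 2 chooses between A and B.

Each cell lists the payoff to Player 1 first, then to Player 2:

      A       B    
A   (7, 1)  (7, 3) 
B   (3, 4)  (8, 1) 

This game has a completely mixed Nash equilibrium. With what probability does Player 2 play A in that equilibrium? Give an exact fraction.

Let c be the probability that Player 2 plays A. In a completely mixed equilibrium, Player 1 must be indifferent between A and B.
Player 1's expected payoff from A is 7c + 7(1−c); from B it is 3c + 8(1−c).
Setting these equal: 7 = −5c + 8, so c = 1/5.

1/5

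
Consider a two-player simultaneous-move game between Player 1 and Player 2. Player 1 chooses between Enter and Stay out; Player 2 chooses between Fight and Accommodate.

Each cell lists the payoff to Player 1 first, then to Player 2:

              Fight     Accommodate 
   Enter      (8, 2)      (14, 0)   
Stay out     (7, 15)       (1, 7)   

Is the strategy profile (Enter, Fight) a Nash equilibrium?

Yes

At (Enter, Fight), Player 1 earns 8; switching to Stay out would give 7, so Player 1 has no profitable deviation.
Player 2 earns 2; switching to Accommodate would give 0, so Player 2 has no profitable deviation.
Neither player can gain by a unilateral deviation, so this profile is a Nash equilibrium.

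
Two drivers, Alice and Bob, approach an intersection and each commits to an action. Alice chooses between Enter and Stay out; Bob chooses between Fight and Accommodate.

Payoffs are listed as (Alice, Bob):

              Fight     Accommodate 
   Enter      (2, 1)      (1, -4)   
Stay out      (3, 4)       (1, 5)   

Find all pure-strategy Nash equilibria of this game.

(Enter, Fight): Alice prefers Stay out (3 > 2) — not an equilibrium.
(Enter, Accommodate): Bob prefers Fight (1 > -4) — not an equilibrium.
(Stay out, Fight): Bob prefers Accommodate (5 > 4) — not an equilibrium.
(Stay out, Accommodate): Alice gets 1 ≥ 1 from Enter, and Bob gets 5 ≥ 4 from Fight — Nash equilibrium.

(Stay out, Accommodate)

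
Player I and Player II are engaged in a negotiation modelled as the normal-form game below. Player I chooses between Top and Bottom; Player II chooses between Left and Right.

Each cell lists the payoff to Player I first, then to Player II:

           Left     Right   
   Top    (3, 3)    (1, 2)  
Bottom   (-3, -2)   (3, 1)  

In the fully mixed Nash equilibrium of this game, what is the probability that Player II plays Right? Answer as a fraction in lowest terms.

Let y be the probability that Player II plays Left. In a completely mixed equilibrium, Player I must be indifferent between Top and Bottom.
Player I's expected payoff from Top is 3y + (1−y); from Bottom it is −3y + 3(1−y).
Setting these equal: 2y + 1 = −6y + 3, so y = 1/4.
Therefore Player II plays Right with probability 1 − 1/4 = 3/4.

3/4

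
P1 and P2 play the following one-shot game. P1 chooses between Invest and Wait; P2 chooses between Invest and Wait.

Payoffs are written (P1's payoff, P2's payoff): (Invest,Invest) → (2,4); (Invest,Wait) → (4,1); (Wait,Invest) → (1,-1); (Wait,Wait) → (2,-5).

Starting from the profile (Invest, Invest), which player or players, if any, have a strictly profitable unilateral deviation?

P1 at (Invest, Invest) earns 2; deviating to Wait yields 1 — not better.
P2 earns 4; deviating to Wait yields 1 — not better.
Neither player can strictly improve; the profile is a Nash equilibrium.

Neither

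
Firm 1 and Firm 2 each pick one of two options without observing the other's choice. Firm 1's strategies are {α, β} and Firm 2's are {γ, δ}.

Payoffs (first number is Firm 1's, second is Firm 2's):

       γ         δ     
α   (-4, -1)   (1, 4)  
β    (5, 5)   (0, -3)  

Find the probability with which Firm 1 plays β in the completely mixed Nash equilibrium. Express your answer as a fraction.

Let r be the probability that Firm 1 plays α. In a completely mixed equilibrium, Firm 2 must be indifferent between γ and δ.
Firm 2's expected payoff from γ is −r + 5(1−r); from δ it is 4r − 3(1−r).
Setting these equal: −6r + 5 = 7r − 3, so r = 8/13.
Therefore Firm 1 plays β with probability 1 − 8/13 = 5/13.

5/13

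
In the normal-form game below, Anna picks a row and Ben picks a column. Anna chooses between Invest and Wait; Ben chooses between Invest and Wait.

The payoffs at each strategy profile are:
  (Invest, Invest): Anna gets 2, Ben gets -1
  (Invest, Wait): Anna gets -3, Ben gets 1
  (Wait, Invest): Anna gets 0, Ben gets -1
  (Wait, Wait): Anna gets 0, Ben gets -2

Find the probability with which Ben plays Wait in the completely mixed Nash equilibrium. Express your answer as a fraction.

Let y be the probability that Ben plays Invest. In a completely mixed equilibrium, Anna must be indifferent between Invest and Wait.
Anna's expected payoff from Invest is 2y − 3(1−y); from Wait it is 0.
Setting these equal: 5y − 3 = 0, so y = 3/5.
Therefore Ben plays Wait with probability 1 − 3/5 = 2/5.

2/5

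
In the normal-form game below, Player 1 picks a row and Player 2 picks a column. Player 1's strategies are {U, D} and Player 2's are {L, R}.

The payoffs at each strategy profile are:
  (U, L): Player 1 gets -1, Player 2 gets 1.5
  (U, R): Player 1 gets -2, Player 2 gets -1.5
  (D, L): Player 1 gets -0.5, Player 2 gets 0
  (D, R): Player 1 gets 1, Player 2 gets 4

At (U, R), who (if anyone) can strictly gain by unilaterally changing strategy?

Player 1 at (U, R) earns -2; deviating to D yields 1 — a strict improvement.
Player 2 earns -1.5; deviating to L yields 1.5 — a strict improvement.
Both Player 1 and Player 2 have strictly profitable deviations.

Both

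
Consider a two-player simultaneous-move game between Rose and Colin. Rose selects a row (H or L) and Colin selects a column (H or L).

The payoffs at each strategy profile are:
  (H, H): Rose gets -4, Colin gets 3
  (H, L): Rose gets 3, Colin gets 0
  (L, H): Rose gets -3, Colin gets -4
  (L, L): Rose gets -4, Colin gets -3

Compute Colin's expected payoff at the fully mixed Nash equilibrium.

-9/4

First find x, the probability Rose plays H, from Colin's indifference between H and L: 3x − 4(1−x) = −3(1−x), giving x = 1/4.
Since Colin is indifferent in equilibrium, Colin's expected payoff equals the payoff from either column against (1/4, 3/4). Using H: 3(1/4) − 4(3/4) = -9/4.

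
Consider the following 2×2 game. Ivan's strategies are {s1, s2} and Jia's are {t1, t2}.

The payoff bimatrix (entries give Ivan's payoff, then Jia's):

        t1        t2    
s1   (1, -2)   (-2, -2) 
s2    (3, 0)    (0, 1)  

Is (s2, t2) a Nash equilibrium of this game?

Yes

At (s2, t2), Ivan earns 0; switching to s1 would give -2, so Ivan has no profitable deviation.
Jia earns 1; switching to t1 would give 0, so Jia has no profitable deviation.
Neither player can gain by a unilateral deviation, so this profile is a Nash equilibrium.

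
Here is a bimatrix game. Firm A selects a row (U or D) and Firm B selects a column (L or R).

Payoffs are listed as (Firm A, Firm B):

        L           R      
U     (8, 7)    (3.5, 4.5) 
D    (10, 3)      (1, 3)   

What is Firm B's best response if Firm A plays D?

either — both L and R are best responses

Against D, Firm B earns 3 from L and 3 from R.
So either strategy is a best response.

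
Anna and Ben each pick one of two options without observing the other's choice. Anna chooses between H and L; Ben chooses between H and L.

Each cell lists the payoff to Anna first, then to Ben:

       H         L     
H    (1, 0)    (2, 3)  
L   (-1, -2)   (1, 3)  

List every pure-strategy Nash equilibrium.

(H, H): Ben prefers L (3 > 0) — not an equilibrium.
(H, L): Anna gets 2 ≥ 1 from L, and Ben gets 3 ≥ 0 from H — Nash equilibrium.
(L, H): Anna prefers H (1 > -1); Ben prefers L (3 > -2) — not an equilibrium.
(L, L): Anna prefers H (2 > 1) — not an equilibrium.

(H, L)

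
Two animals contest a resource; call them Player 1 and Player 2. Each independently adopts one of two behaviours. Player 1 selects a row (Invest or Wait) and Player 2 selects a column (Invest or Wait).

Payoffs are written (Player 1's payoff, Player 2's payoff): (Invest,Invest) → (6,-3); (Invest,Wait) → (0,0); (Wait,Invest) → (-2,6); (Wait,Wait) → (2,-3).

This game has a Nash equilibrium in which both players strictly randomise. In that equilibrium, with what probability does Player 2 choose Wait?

4/5

Let q be the probability that Player 2 plays Invest. In a completely mixed equilibrium, Player 1 must be indifferent between Invest and Wait.
Player 1's expected payoff from Invest is 6q; from Wait it is −2q + 2(1−q).
Setting these equal: 6q = −4q + 2, so q = 1/5.
Therefore Player 2 plays Wait with probability 1 − 1/5 = 4/5.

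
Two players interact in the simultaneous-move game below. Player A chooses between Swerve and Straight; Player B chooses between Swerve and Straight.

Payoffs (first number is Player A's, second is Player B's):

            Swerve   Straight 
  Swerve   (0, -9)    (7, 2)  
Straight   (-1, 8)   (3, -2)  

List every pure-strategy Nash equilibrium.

(Swerve, Straight)

(Swerve, Swerve): Player B prefers Straight (2 > -9) — not an equilibrium.
(Swerve, Straight): Player A gets 7 ≥ 3 from Straight, and Player B gets 2 ≥ -9 from Swerve — Nash equilibrium.
(Straight, Swerve): Player A prefers Swerve (0 > -1) — not an equilibrium.
(Straight, Straight): Player A prefers Swerve (7 > 3); Player B prefers Swerve (8 > -2) — not an equilibrium.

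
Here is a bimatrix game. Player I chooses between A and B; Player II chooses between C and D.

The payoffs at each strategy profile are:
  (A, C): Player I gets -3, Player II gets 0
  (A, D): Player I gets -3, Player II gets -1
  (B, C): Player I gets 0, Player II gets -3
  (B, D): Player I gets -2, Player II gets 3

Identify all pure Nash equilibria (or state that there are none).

(B, D)

(A, C): Player I prefers B (0 > -3) — not an equilibrium.
(A, D): Player I prefers B (-2 > -3); Player II prefers C (0 > -1) — not an equilibrium.
(B, C): Player II prefers D (3 > -3) — not an equilibrium.
(B, D): Player I gets -2 ≥ -3 from A, and Player II gets 3 ≥ -3 from C — Nash equilibrium.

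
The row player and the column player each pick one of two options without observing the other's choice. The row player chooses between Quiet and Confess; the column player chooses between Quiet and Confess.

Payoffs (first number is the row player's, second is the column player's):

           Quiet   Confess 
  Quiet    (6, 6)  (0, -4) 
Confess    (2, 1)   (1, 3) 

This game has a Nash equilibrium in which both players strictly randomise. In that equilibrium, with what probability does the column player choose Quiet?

1/5

Let c be the probability that the column player plays Quiet. In a completely mixed equilibrium, the row player must be indifferent between Quiet and Confess.
The row player's expected payoff from Quiet is 6c; from Confess it is 2c + (1−c).
Setting these equal: 6c = c + 1, so c = 1/5.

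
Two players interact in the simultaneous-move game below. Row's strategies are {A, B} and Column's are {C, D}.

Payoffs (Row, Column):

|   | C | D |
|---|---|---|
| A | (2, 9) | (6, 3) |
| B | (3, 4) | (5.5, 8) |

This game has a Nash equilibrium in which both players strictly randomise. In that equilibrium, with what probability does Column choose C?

1/3

Let y be the probability that Column plays C. In a completely mixed equilibrium, Row must be indifferent between A and B.
Row's expected payoff from A is 2y + 6(1−y); from B it is 3y + 5.5(1−y).
Setting these equal: −4y + 6 = −2.5y + 5.5, so y = 1/3.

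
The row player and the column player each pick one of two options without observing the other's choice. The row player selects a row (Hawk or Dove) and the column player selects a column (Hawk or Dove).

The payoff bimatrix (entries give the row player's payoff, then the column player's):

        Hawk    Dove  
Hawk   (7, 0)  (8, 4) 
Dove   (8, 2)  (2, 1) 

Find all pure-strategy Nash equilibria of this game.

(Hawk, Hawk): the row player prefers Dove (8 > 7); the column player prefers Dove (4 > 0) — not an equilibrium.
(Hawk, Dove): the row player gets 8 ≥ 2 from Dove, and the column player gets 4 ≥ 0 from Hawk — Nash equilibrium.
(Dove, Hawk): the row player gets 8 ≥ 7 from Hawk, and the column player gets 2 ≥ 1 from Dove — Nash equilibrium.
(Dove, Dove): the row player prefers Hawk (8 > 2); the column player prefers Hawk (2 > 1) — not an equilibrium.

(Hawk, Dove) and (Dove, Hawk)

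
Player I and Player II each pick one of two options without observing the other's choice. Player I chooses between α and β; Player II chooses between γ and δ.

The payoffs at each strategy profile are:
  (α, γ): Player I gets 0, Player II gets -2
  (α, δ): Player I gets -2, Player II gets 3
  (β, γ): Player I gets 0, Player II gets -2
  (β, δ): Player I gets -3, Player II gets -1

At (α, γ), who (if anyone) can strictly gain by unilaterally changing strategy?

Player I at (α, γ) earns 0; deviating to β yields 0 — not better.
Player II earns -2; deviating to δ yields 3 — a strict improvement.
Only Player II has a strictly profitable deviation.

Player II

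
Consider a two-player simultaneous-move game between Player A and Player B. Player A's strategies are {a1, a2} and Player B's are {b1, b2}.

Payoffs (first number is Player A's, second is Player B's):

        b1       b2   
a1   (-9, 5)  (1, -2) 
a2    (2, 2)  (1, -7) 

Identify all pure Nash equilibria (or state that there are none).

(a2, b1)

(a1, b1): Player A prefers a2 (2 > -9) — not an equilibrium.
(a1, b2): Player B prefers b1 (5 > -2) — not an equilibrium.
(a2, b1): Player A gets 2 ≥ -9 from a1, and Player B gets 2 ≥ -7 from b2 — Nash equilibrium.
(a2, b2): Player B prefers b1 (2 > -7) — not an equilibrium.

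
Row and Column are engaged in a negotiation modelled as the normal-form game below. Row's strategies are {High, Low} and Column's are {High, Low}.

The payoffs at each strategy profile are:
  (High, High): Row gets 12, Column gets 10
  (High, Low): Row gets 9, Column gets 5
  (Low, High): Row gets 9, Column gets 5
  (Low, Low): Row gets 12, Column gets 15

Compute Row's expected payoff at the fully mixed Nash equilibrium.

21/2

First find y, the probability Column plays High, from Row's indifference between High and Low: 12y + 9(1−y) = 9y + 12(1−y), giving y = 1/2.
Since Row is indifferent in equilibrium, Row's expected payoff equals the payoff from either row against (1/2, 1/2). Using High: 12(1/2) + 9(1/2) = 21/2.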